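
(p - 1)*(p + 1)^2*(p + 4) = p^4 + 5*p^3 + 3*p^2 - 5*p - 4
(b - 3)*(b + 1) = b^2 - 2*b - 3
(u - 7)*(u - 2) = u^2 - 9*u + 14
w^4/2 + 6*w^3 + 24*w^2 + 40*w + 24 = (w/2 + 1)*(w + 2)^2*(w + 6)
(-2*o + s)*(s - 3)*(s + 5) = -2*o*s^2 - 4*o*s + 30*o + s^3 + 2*s^2 - 15*s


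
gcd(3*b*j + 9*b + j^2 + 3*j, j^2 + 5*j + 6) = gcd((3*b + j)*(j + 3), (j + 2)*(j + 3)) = j + 3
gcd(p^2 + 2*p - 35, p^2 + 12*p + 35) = p + 7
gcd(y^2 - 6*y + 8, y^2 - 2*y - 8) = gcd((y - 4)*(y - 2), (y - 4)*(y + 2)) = y - 4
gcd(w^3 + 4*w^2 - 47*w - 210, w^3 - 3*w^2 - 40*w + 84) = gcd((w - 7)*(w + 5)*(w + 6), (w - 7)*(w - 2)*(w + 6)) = w^2 - w - 42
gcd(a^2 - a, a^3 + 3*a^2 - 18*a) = a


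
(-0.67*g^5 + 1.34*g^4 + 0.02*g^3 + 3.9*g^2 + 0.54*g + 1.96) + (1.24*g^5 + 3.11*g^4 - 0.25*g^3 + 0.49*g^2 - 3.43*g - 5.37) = 0.57*g^5 + 4.45*g^4 - 0.23*g^3 + 4.39*g^2 - 2.89*g - 3.41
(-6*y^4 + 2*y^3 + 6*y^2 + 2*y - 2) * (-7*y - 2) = 42*y^5 - 2*y^4 - 46*y^3 - 26*y^2 + 10*y + 4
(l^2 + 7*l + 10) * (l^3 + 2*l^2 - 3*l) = l^5 + 9*l^4 + 21*l^3 - l^2 - 30*l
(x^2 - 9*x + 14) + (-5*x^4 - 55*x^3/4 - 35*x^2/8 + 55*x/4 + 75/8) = -5*x^4 - 55*x^3/4 - 27*x^2/8 + 19*x/4 + 187/8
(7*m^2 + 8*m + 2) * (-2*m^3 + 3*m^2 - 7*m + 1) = -14*m^5 + 5*m^4 - 29*m^3 - 43*m^2 - 6*m + 2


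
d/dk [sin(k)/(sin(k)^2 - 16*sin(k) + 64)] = -(sin(k) + 8)*cos(k)/(sin(k) - 8)^3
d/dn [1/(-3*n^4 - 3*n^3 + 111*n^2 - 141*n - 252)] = (4*n^3 + 3*n^2 - 74*n + 47)/(3*(n^4 + n^3 - 37*n^2 + 47*n + 84)^2)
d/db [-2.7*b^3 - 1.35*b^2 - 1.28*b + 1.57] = -8.1*b^2 - 2.7*b - 1.28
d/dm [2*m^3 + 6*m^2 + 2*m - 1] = 6*m^2 + 12*m + 2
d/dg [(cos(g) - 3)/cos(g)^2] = (cos(g) - 6)*sin(g)/cos(g)^3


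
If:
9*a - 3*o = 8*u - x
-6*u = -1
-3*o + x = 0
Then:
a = 4/27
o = x/3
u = 1/6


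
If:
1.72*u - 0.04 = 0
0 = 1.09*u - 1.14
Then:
No Solution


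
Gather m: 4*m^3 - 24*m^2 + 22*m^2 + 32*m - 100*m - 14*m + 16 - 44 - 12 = 4*m^3 - 2*m^2 - 82*m - 40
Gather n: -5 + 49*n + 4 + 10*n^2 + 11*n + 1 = 10*n^2 + 60*n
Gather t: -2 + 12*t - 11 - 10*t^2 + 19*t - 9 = -10*t^2 + 31*t - 22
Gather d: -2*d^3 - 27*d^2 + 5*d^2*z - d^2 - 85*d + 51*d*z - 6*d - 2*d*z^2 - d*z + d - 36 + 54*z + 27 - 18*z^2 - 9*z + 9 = -2*d^3 + d^2*(5*z - 28) + d*(-2*z^2 + 50*z - 90) - 18*z^2 + 45*z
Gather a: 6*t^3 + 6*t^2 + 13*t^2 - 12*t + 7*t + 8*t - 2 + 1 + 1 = 6*t^3 + 19*t^2 + 3*t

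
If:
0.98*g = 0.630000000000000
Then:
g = 0.64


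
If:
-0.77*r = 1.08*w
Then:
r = -1.4025974025974*w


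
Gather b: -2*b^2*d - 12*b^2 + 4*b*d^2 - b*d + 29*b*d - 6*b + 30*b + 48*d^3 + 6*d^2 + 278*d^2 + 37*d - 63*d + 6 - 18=b^2*(-2*d - 12) + b*(4*d^2 + 28*d + 24) + 48*d^3 + 284*d^2 - 26*d - 12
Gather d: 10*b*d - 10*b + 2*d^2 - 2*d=-10*b + 2*d^2 + d*(10*b - 2)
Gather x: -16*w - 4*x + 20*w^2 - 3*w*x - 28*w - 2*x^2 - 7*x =20*w^2 - 44*w - 2*x^2 + x*(-3*w - 11)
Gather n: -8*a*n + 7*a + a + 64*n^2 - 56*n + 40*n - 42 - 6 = 8*a + 64*n^2 + n*(-8*a - 16) - 48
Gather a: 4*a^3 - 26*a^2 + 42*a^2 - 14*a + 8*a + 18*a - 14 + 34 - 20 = 4*a^3 + 16*a^2 + 12*a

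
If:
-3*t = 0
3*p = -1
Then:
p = -1/3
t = 0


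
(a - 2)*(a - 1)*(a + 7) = a^3 + 4*a^2 - 19*a + 14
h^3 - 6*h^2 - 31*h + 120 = (h - 8)*(h - 3)*(h + 5)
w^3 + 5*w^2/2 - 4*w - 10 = (w - 2)*(w + 2)*(w + 5/2)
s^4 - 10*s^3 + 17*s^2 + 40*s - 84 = (s - 7)*(s - 3)*(s - 2)*(s + 2)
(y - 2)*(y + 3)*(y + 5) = y^3 + 6*y^2 - y - 30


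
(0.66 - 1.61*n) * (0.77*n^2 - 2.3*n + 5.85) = -1.2397*n^3 + 4.2112*n^2 - 10.9365*n + 3.861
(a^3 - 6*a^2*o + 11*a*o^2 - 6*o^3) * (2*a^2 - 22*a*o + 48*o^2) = 2*a^5 - 34*a^4*o + 202*a^3*o^2 - 542*a^2*o^3 + 660*a*o^4 - 288*o^5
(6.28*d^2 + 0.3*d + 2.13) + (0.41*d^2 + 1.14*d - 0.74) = 6.69*d^2 + 1.44*d + 1.39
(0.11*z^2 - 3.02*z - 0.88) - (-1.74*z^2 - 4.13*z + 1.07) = 1.85*z^2 + 1.11*z - 1.95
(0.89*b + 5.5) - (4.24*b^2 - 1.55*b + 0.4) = -4.24*b^2 + 2.44*b + 5.1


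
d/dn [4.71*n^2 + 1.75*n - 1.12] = 9.42*n + 1.75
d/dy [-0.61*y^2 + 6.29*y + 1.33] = 6.29 - 1.22*y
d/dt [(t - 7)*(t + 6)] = 2*t - 1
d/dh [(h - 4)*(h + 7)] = 2*h + 3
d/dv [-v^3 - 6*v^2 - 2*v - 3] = -3*v^2 - 12*v - 2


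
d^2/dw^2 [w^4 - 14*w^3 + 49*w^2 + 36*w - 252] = 12*w^2 - 84*w + 98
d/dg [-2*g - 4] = -2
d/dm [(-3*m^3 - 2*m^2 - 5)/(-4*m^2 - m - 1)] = (12*m^4 + 6*m^3 + 11*m^2 - 36*m - 5)/(16*m^4 + 8*m^3 + 9*m^2 + 2*m + 1)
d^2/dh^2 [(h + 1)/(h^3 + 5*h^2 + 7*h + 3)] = 2*(3*h^2 + 12*h + 13)/(h^6 + 12*h^5 + 57*h^4 + 136*h^3 + 171*h^2 + 108*h + 27)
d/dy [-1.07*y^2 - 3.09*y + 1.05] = -2.14*y - 3.09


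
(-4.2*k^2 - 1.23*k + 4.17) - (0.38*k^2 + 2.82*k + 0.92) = -4.58*k^2 - 4.05*k + 3.25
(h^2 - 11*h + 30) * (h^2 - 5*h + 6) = h^4 - 16*h^3 + 91*h^2 - 216*h + 180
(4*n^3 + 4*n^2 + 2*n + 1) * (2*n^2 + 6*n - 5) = 8*n^5 + 32*n^4 + 8*n^3 - 6*n^2 - 4*n - 5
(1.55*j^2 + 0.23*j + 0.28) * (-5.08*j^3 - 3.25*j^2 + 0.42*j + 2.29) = -7.874*j^5 - 6.2059*j^4 - 1.5189*j^3 + 2.7361*j^2 + 0.6443*j + 0.6412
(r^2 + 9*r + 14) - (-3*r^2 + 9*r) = 4*r^2 + 14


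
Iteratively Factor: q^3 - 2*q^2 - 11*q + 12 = (q - 1)*(q^2 - q - 12) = (q - 1)*(q + 3)*(q - 4)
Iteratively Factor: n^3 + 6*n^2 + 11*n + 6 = (n + 1)*(n^2 + 5*n + 6) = (n + 1)*(n + 3)*(n + 2)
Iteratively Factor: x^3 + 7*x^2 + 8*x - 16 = (x + 4)*(x^2 + 3*x - 4) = (x + 4)^2*(x - 1)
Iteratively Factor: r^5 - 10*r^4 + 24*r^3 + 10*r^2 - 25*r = (r)*(r^4 - 10*r^3 + 24*r^2 + 10*r - 25) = r*(r - 1)*(r^3 - 9*r^2 + 15*r + 25) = r*(r - 5)*(r - 1)*(r^2 - 4*r - 5) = r*(r - 5)^2*(r - 1)*(r + 1)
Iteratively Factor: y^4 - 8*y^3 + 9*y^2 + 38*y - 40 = (y - 4)*(y^3 - 4*y^2 - 7*y + 10) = (y - 5)*(y - 4)*(y^2 + y - 2) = (y - 5)*(y - 4)*(y + 2)*(y - 1)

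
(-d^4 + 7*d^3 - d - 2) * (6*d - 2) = -6*d^5 + 44*d^4 - 14*d^3 - 6*d^2 - 10*d + 4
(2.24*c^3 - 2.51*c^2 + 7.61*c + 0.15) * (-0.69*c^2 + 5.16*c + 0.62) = -1.5456*c^5 + 13.2903*c^4 - 16.8137*c^3 + 37.6079*c^2 + 5.4922*c + 0.093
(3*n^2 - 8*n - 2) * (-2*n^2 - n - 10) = -6*n^4 + 13*n^3 - 18*n^2 + 82*n + 20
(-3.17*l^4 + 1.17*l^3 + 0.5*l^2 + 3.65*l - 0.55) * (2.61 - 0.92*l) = 2.9164*l^5 - 9.3501*l^4 + 2.5937*l^3 - 2.053*l^2 + 10.0325*l - 1.4355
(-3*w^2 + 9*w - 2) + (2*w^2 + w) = -w^2 + 10*w - 2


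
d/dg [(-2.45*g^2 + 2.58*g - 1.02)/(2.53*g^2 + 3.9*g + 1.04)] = (-16.0824*g^2 + 0.065199999999999*g + 6.6612)/(6.4009*g^4 + 19.734*g^3 + 20.4724*g^2 + 8.112*g + 1.0816)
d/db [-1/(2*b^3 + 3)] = 6*b^2/(2*b^3 + 3)^2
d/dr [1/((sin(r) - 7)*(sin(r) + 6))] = (-sin(2*r) + cos(r))/((sin(r) - 7)^2*(sin(r) + 6)^2)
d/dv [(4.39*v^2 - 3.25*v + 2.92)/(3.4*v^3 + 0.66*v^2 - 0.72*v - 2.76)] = (-14.926*v^4 + 22.1*v^3 - 30.7998*v^2 - 28.0872*v + 11.0724)/(11.56*v^6 + 4.488*v^5 - 4.4604*v^4 - 19.7184*v^3 - 3.1248*v^2 + 3.9744*v + 7.6176)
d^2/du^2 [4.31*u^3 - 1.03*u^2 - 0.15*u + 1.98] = 25.86*u - 2.06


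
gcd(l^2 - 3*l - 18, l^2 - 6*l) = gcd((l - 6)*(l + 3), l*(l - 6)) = l - 6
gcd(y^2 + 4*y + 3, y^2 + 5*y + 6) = y + 3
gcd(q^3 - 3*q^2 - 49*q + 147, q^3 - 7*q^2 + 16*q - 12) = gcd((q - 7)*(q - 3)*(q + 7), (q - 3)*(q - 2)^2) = q - 3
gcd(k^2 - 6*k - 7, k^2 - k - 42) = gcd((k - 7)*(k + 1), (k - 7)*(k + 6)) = k - 7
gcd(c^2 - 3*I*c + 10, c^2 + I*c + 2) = c + 2*I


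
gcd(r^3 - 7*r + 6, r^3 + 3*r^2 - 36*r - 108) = r + 3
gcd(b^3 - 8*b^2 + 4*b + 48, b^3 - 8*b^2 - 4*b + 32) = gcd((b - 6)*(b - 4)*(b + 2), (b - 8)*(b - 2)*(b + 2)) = b + 2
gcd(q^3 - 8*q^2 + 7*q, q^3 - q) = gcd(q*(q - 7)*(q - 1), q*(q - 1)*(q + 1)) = q^2 - q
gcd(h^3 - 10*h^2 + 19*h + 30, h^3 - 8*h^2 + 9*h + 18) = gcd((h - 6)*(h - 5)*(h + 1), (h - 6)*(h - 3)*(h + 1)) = h^2 - 5*h - 6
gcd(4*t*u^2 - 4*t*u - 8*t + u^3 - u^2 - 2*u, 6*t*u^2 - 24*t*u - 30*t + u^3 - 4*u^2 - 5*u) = u + 1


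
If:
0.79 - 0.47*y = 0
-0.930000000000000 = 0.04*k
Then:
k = -23.25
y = 1.68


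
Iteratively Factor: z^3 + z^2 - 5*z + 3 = (z - 1)*(z^2 + 2*z - 3) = (z - 1)^2*(z + 3)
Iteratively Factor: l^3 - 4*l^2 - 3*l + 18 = (l + 2)*(l^2 - 6*l + 9) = (l - 3)*(l + 2)*(l - 3)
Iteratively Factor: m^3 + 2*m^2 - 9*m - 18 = (m - 3)*(m^2 + 5*m + 6) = (m - 3)*(m + 2)*(m + 3)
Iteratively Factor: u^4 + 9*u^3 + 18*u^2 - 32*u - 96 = (u - 2)*(u^3 + 11*u^2 + 40*u + 48) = (u - 2)*(u + 4)*(u^2 + 7*u + 12) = (u - 2)*(u + 3)*(u + 4)*(u + 4)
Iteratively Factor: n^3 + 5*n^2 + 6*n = (n)*(n^2 + 5*n + 6) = n*(n + 2)*(n + 3)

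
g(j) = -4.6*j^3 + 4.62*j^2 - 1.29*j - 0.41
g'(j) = -13.8*j^2 + 9.24*j - 1.29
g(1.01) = -1.74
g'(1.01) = -6.03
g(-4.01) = 375.67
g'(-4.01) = -260.25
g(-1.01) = 10.35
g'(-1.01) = -24.70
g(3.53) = -149.73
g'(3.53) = -140.63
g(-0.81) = 6.11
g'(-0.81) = -17.83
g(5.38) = -589.94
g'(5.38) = -351.01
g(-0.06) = -0.31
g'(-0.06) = -1.89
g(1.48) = -7.11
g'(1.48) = -17.84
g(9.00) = -2991.20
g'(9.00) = -1035.93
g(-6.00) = 1167.25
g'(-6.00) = -553.53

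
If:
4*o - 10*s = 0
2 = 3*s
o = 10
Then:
No Solution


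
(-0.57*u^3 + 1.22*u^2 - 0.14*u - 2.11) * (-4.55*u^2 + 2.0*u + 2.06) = 2.5935*u^5 - 6.691*u^4 + 1.9028*u^3 + 11.8337*u^2 - 4.5084*u - 4.3466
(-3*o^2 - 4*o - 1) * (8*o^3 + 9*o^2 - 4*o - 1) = -24*o^5 - 59*o^4 - 32*o^3 + 10*o^2 + 8*o + 1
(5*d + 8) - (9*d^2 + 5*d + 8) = -9*d^2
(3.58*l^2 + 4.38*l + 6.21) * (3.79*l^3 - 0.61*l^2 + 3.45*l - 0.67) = 13.5682*l^5 + 14.4164*l^4 + 33.2151*l^3 + 8.9243*l^2 + 18.4899*l - 4.1607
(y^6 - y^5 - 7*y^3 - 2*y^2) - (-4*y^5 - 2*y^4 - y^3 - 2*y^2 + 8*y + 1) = y^6 + 3*y^5 + 2*y^4 - 6*y^3 - 8*y - 1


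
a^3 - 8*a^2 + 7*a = a*(a - 7)*(a - 1)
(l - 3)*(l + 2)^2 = l^3 + l^2 - 8*l - 12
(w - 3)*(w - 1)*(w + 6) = w^3 + 2*w^2 - 21*w + 18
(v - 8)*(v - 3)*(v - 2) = v^3 - 13*v^2 + 46*v - 48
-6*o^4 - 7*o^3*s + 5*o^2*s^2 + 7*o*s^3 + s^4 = (-o + s)*(o + s)^2*(6*o + s)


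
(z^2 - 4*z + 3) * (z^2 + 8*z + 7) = z^4 + 4*z^3 - 22*z^2 - 4*z + 21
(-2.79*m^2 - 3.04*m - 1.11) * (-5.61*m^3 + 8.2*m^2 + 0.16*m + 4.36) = 15.6519*m^5 - 5.8236*m^4 - 19.1473*m^3 - 21.7528*m^2 - 13.432*m - 4.8396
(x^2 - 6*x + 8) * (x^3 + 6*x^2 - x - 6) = x^5 - 29*x^3 + 48*x^2 + 28*x - 48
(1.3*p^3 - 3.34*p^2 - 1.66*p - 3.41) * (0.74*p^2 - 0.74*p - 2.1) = 0.962*p^5 - 3.4336*p^4 - 1.4868*p^3 + 5.719*p^2 + 6.0094*p + 7.161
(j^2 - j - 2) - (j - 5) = j^2 - 2*j + 3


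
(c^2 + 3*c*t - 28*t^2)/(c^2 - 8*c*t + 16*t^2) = (-c - 7*t)/(-c + 4*t)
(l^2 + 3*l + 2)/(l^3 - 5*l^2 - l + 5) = (l + 2)/(l^2 - 6*l + 5)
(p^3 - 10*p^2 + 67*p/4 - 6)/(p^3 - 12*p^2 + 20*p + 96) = (p^2 - 2*p + 3/4)/(p^2 - 4*p - 12)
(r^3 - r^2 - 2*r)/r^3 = (r^2 - r - 2)/r^2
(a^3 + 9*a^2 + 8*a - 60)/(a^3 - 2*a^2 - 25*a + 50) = (a + 6)/(a - 5)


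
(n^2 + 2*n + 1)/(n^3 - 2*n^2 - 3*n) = (n + 1)/(n*(n - 3))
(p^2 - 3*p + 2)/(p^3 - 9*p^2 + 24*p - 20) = (p - 1)/(p^2 - 7*p + 10)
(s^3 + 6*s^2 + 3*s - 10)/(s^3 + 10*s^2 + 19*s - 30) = (s + 2)/(s + 6)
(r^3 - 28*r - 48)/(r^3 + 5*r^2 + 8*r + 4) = (r^2 - 2*r - 24)/(r^2 + 3*r + 2)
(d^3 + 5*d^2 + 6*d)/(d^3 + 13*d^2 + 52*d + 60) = d*(d + 3)/(d^2 + 11*d + 30)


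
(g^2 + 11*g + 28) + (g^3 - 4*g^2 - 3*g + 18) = g^3 - 3*g^2 + 8*g + 46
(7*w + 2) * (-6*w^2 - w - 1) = -42*w^3 - 19*w^2 - 9*w - 2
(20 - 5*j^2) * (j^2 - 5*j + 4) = -5*j^4 + 25*j^3 - 100*j + 80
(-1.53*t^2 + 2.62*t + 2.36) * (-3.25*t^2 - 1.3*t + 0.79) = 4.9725*t^4 - 6.526*t^3 - 12.2847*t^2 - 0.9982*t + 1.8644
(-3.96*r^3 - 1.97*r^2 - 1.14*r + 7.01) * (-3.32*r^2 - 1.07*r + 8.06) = 13.1472*r^5 + 10.7776*r^4 - 26.0249*r^3 - 37.9316*r^2 - 16.6891*r + 56.5006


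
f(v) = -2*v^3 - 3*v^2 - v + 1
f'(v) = -6*v^2 - 6*v - 1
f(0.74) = -2.19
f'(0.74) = -8.73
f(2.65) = -59.94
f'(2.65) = -59.04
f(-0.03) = 1.03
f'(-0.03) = -0.83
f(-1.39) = 1.96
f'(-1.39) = -4.25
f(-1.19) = 1.31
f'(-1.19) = -2.36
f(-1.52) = 2.61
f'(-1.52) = -5.74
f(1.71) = -19.48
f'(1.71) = -28.80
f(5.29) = -384.31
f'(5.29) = -200.64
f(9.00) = -1709.00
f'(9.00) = -541.00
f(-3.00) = 31.00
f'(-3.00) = -37.00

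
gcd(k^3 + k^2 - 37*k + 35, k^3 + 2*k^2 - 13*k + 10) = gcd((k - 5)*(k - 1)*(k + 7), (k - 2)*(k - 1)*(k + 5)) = k - 1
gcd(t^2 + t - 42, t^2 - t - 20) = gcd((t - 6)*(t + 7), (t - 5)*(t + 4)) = 1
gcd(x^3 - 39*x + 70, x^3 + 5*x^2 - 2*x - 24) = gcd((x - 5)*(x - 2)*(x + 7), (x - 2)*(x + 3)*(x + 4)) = x - 2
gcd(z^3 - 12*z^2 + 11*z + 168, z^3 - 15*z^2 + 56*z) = z^2 - 15*z + 56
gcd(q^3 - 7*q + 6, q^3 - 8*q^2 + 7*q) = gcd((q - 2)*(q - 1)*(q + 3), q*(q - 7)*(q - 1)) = q - 1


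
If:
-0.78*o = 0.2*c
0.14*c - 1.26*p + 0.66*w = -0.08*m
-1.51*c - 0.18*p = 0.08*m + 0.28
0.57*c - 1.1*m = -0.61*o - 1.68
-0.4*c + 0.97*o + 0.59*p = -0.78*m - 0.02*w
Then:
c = -0.04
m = 1.51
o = 0.01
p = -1.91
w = -3.83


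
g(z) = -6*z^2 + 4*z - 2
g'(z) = 4 - 12*z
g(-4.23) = -126.28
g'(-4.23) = 54.76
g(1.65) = -11.74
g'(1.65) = -15.80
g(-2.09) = -36.57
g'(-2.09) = 29.08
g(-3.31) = -80.98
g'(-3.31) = 43.72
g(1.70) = -12.54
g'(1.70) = -16.40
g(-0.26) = -3.45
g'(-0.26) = 7.12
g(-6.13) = -251.98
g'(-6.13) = 77.56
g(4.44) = -102.52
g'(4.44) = -49.28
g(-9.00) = -524.00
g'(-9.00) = 112.00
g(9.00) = -452.00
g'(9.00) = -104.00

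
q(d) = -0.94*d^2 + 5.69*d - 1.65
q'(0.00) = 5.69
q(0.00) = -1.65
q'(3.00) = 0.05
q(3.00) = 6.96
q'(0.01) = 5.67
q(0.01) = -1.59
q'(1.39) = 3.08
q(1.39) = 4.44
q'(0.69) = 4.39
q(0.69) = 1.83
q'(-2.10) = 9.64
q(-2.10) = -17.74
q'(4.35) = -2.49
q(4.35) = 5.31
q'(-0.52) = 6.67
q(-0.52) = -4.86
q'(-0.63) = 6.87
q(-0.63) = -5.61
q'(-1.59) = 8.68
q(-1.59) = -13.07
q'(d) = 5.69 - 1.88*d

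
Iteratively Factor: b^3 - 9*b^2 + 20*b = (b - 4)*(b^2 - 5*b) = b*(b - 4)*(b - 5)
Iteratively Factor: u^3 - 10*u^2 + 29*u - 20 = (u - 4)*(u^2 - 6*u + 5) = (u - 4)*(u - 1)*(u - 5)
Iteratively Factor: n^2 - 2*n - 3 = (n - 3)*(n + 1)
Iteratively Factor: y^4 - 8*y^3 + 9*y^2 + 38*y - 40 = (y - 5)*(y^3 - 3*y^2 - 6*y + 8) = (y - 5)*(y + 2)*(y^2 - 5*y + 4) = (y - 5)*(y - 4)*(y + 2)*(y - 1)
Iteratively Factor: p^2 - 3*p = (p)*(p - 3)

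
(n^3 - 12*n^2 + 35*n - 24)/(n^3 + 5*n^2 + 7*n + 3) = (n^3 - 12*n^2 + 35*n - 24)/(n^3 + 5*n^2 + 7*n + 3)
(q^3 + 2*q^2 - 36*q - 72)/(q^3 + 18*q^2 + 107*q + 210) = (q^2 - 4*q - 12)/(q^2 + 12*q + 35)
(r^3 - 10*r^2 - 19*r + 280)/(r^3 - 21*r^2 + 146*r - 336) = (r + 5)/(r - 6)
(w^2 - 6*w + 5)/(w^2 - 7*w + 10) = (w - 1)/(w - 2)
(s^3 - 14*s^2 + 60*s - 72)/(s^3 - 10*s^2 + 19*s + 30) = (s^2 - 8*s + 12)/(s^2 - 4*s - 5)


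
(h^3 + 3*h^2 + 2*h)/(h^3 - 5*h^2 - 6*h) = (h + 2)/(h - 6)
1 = 1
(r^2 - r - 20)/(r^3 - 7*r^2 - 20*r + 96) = (r - 5)/(r^2 - 11*r + 24)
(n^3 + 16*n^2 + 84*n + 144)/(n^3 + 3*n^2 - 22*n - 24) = (n^2 + 10*n + 24)/(n^2 - 3*n - 4)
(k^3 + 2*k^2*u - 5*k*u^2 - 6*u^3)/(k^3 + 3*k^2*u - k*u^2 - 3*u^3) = (-k + 2*u)/(-k + u)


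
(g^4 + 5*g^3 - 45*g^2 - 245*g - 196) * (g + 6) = g^5 + 11*g^4 - 15*g^3 - 515*g^2 - 1666*g - 1176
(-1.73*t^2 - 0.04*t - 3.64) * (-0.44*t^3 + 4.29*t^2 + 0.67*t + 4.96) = 0.7612*t^5 - 7.4041*t^4 + 0.2709*t^3 - 24.2232*t^2 - 2.6372*t - 18.0544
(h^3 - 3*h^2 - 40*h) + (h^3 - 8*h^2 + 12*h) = 2*h^3 - 11*h^2 - 28*h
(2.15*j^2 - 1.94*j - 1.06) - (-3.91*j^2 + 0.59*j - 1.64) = 6.06*j^2 - 2.53*j + 0.58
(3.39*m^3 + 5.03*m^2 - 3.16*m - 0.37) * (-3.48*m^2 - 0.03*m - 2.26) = -11.7972*m^5 - 17.6061*m^4 + 3.1845*m^3 - 9.9854*m^2 + 7.1527*m + 0.8362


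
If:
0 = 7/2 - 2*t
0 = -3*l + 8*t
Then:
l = 14/3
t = 7/4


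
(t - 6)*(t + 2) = t^2 - 4*t - 12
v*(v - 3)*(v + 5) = v^3 + 2*v^2 - 15*v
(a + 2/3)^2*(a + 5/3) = a^3 + 3*a^2 + 8*a/3 + 20/27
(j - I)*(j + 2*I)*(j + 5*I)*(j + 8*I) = j^4 + 14*I*j^3 - 51*j^2 - 14*I*j - 80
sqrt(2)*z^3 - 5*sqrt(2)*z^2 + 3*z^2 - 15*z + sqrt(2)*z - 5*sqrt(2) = (z - 5)*(z + sqrt(2))*(sqrt(2)*z + 1)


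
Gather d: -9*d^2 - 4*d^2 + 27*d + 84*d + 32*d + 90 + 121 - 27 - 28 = -13*d^2 + 143*d + 156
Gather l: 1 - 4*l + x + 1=-4*l + x + 2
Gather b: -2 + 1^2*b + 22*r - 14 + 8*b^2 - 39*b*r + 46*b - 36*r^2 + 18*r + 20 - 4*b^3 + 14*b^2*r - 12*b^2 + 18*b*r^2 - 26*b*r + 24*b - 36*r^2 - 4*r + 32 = -4*b^3 + b^2*(14*r - 4) + b*(18*r^2 - 65*r + 71) - 72*r^2 + 36*r + 36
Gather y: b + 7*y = b + 7*y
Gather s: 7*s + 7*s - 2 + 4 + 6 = 14*s + 8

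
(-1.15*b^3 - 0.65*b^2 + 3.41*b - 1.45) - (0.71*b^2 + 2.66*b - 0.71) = -1.15*b^3 - 1.36*b^2 + 0.75*b - 0.74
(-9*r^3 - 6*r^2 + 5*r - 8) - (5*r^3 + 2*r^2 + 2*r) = -14*r^3 - 8*r^2 + 3*r - 8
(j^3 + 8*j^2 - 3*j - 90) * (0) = 0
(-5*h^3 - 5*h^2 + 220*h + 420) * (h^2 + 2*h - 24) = -5*h^5 - 15*h^4 + 330*h^3 + 980*h^2 - 4440*h - 10080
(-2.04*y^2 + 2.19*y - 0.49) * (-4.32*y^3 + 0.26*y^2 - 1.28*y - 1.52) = 8.8128*y^5 - 9.9912*y^4 + 5.2974*y^3 + 0.1702*y^2 - 2.7016*y + 0.7448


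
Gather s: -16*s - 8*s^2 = -8*s^2 - 16*s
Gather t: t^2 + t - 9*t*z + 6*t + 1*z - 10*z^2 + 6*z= t^2 + t*(7 - 9*z) - 10*z^2 + 7*z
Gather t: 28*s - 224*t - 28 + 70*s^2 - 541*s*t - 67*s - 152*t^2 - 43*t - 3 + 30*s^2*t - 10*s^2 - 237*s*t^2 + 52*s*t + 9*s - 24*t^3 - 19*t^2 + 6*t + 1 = 60*s^2 - 30*s - 24*t^3 + t^2*(-237*s - 171) + t*(30*s^2 - 489*s - 261) - 30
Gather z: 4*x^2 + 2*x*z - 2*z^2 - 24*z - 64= 4*x^2 - 2*z^2 + z*(2*x - 24) - 64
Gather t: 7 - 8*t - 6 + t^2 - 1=t^2 - 8*t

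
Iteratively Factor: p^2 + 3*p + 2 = (p + 1)*(p + 2)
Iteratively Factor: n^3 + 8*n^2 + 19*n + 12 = (n + 4)*(n^2 + 4*n + 3) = (n + 3)*(n + 4)*(n + 1)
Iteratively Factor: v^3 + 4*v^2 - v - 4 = (v - 1)*(v^2 + 5*v + 4) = (v - 1)*(v + 4)*(v + 1)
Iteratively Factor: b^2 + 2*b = (b)*(b + 2)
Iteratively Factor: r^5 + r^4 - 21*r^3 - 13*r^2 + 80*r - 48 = (r - 1)*(r^4 + 2*r^3 - 19*r^2 - 32*r + 48) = (r - 1)*(r + 4)*(r^3 - 2*r^2 - 11*r + 12) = (r - 4)*(r - 1)*(r + 4)*(r^2 + 2*r - 3) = (r - 4)*(r - 1)*(r + 3)*(r + 4)*(r - 1)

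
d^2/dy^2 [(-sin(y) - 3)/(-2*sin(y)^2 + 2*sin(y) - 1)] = (-4*sin(y)^5 - 52*sin(y)^4 + 56*sin(y)^3 + 82*sin(y)^2 - 91*sin(y) + 16)/(-2*sin(y) - cos(2*y) + 2)^3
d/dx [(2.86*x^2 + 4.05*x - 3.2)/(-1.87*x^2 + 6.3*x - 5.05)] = (25.5915*x^2 - 40.854*x - 0.292499999999997)/(3.4969*x^4 - 23.562*x^3 + 58.577*x^2 - 63.63*x + 25.5025)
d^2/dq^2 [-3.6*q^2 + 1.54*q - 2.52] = -7.20000000000000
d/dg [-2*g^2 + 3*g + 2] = 3 - 4*g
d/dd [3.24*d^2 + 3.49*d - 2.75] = 6.48*d + 3.49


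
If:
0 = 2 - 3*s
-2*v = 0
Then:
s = 2/3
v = 0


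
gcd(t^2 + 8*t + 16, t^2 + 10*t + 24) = t + 4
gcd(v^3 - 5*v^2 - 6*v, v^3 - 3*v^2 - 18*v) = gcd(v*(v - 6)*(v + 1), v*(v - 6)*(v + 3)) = v^2 - 6*v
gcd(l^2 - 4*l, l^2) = l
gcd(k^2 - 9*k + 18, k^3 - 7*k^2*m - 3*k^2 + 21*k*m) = k - 3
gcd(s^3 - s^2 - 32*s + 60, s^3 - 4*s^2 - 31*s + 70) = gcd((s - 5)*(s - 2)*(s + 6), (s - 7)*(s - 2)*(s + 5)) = s - 2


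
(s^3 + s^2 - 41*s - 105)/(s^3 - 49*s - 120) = (s - 7)/(s - 8)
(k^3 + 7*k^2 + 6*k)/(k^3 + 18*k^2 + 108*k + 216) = k*(k + 1)/(k^2 + 12*k + 36)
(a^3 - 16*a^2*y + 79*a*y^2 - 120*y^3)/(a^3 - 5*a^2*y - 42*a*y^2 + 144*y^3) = (a - 5*y)/(a + 6*y)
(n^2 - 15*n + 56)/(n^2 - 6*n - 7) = (n - 8)/(n + 1)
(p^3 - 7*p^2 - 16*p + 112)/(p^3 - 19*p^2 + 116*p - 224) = (p + 4)/(p - 8)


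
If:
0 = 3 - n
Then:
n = 3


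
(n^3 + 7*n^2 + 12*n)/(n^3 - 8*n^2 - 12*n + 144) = n*(n + 3)/(n^2 - 12*n + 36)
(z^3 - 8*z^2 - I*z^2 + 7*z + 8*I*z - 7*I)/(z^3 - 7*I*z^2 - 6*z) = (z^2 - 8*z + 7)/(z*(z - 6*I))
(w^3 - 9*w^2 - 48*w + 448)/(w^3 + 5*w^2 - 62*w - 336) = (w - 8)/(w + 6)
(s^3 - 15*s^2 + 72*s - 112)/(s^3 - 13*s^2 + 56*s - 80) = (s - 7)/(s - 5)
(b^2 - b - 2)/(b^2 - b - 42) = (-b^2 + b + 2)/(-b^2 + b + 42)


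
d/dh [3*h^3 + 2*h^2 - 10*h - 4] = 9*h^2 + 4*h - 10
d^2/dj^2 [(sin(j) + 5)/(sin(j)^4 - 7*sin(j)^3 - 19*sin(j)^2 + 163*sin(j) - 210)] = (-9*sin(j)^6 + 132*sin(j)^5 - 646*sin(j)^4 + 906*sin(j)^3 + 1445*sin(j)^2 - 4422*sin(j) + 2354)/((sin(j) - 7)^3*(sin(j) - 3)^3*(sin(j) - 2)^3)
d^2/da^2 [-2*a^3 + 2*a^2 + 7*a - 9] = 4 - 12*a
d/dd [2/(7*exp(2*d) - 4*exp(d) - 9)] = (8 - 28*exp(d))*exp(d)/(-7*exp(2*d) + 4*exp(d) + 9)^2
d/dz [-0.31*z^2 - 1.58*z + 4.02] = -0.62*z - 1.58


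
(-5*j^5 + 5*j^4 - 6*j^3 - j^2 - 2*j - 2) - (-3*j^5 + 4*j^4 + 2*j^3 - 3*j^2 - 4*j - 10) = -2*j^5 + j^4 - 8*j^3 + 2*j^2 + 2*j + 8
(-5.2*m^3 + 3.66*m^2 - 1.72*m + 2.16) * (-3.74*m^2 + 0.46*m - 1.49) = 19.448*m^5 - 16.0804*m^4 + 15.8644*m^3 - 14.323*m^2 + 3.5564*m - 3.2184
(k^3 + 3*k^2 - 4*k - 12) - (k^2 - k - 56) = k^3 + 2*k^2 - 3*k + 44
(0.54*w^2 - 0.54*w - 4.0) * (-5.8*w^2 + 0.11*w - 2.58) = -3.132*w^4 + 3.1914*w^3 + 21.7474*w^2 + 0.9532*w + 10.32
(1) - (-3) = 4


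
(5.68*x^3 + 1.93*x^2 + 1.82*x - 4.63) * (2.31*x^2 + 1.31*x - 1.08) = 13.1208*x^5 + 11.8991*x^4 + 0.5981*x^3 - 10.3955*x^2 - 8.0309*x + 5.0004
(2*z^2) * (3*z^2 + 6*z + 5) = 6*z^4 + 12*z^3 + 10*z^2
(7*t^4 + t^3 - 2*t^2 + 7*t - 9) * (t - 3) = 7*t^5 - 20*t^4 - 5*t^3 + 13*t^2 - 30*t + 27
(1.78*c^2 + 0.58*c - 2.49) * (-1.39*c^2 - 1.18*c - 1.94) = -2.4742*c^4 - 2.9066*c^3 - 0.6765*c^2 + 1.813*c + 4.8306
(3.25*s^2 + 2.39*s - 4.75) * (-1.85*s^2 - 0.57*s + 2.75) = -6.0125*s^4 - 6.274*s^3 + 16.3627*s^2 + 9.28*s - 13.0625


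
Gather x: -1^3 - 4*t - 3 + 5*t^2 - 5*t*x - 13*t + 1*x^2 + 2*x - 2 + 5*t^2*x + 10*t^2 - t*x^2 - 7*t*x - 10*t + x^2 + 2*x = 15*t^2 - 27*t + x^2*(2 - t) + x*(5*t^2 - 12*t + 4) - 6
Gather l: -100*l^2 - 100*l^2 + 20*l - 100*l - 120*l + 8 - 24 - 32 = -200*l^2 - 200*l - 48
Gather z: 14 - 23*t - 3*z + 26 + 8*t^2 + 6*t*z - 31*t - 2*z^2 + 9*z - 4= 8*t^2 - 54*t - 2*z^2 + z*(6*t + 6) + 36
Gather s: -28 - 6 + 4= -30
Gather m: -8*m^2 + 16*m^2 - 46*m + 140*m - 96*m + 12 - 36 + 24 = 8*m^2 - 2*m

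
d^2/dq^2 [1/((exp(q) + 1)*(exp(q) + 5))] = (4*exp(3*q) + 18*exp(2*q) + 16*exp(q) - 30)*exp(q)/(exp(6*q) + 18*exp(5*q) + 123*exp(4*q) + 396*exp(3*q) + 615*exp(2*q) + 450*exp(q) + 125)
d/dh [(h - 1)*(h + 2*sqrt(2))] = 2*h - 1 + 2*sqrt(2)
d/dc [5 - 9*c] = -9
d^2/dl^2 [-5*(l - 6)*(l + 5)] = -10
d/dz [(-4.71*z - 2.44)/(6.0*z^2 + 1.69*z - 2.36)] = (28.26*z^2 + 29.28*z + 15.2392)/(36.0*z^4 + 20.28*z^3 - 25.4639*z^2 - 7.9768*z + 5.5696)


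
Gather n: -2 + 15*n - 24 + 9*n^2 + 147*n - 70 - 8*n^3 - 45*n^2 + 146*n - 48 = -8*n^3 - 36*n^2 + 308*n - 144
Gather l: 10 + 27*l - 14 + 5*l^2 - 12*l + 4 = 5*l^2 + 15*l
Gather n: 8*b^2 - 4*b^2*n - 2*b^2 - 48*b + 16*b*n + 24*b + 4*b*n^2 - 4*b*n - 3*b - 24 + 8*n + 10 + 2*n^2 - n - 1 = 6*b^2 - 27*b + n^2*(4*b + 2) + n*(-4*b^2 + 12*b + 7) - 15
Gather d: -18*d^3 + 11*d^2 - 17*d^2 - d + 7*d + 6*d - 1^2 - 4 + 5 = -18*d^3 - 6*d^2 + 12*d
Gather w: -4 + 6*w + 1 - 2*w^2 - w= -2*w^2 + 5*w - 3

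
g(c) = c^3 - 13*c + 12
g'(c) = 3*c^2 - 13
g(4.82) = 61.32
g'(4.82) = 56.70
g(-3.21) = 20.65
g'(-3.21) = 17.91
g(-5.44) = -78.27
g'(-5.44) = 75.78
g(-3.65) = 10.82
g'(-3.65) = 26.97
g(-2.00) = 30.00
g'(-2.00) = -1.00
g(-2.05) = 30.03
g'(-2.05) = -0.39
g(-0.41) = 17.26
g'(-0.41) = -12.50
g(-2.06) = 30.04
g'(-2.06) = -0.27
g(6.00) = 150.00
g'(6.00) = 95.00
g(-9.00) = -600.00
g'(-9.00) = 230.00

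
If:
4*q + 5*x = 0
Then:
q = -5*x/4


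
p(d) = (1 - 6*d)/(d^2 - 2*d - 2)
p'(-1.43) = 3.45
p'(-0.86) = 95.43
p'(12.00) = 0.06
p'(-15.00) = 0.02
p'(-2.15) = 0.96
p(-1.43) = 3.30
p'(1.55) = 3.48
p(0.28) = 0.27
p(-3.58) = 1.25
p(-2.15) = 2.01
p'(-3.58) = 0.30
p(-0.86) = 13.40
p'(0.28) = 2.26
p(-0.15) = -1.13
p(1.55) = 3.08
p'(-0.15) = 5.13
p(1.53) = 3.01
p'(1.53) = 3.38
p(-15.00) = 0.36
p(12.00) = -0.60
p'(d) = (1 - 6*d)*(2 - 2*d)/(d^2 - 2*d - 2)^2 - 6/(d^2 - 2*d - 2)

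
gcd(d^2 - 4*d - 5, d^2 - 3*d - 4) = d + 1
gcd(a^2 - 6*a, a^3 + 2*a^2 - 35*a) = a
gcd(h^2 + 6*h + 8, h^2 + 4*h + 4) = h + 2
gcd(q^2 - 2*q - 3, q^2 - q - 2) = q + 1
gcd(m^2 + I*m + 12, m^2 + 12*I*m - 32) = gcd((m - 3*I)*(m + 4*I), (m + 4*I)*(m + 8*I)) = m + 4*I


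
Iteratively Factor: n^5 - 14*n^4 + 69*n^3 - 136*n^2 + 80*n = (n - 4)*(n^4 - 10*n^3 + 29*n^2 - 20*n) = (n - 4)^2*(n^3 - 6*n^2 + 5*n) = (n - 5)*(n - 4)^2*(n^2 - n) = n*(n - 5)*(n - 4)^2*(n - 1)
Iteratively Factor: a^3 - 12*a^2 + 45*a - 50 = (a - 5)*(a^2 - 7*a + 10) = (a - 5)*(a - 2)*(a - 5)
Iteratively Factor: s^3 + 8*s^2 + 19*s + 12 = (s + 1)*(s^2 + 7*s + 12) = (s + 1)*(s + 3)*(s + 4)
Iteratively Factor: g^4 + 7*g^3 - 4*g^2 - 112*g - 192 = (g - 4)*(g^3 + 11*g^2 + 40*g + 48) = (g - 4)*(g + 3)*(g^2 + 8*g + 16) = (g - 4)*(g + 3)*(g + 4)*(g + 4)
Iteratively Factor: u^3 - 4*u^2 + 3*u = (u - 3)*(u^2 - u) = u*(u - 3)*(u - 1)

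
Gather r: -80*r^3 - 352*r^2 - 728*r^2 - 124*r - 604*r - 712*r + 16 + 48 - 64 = -80*r^3 - 1080*r^2 - 1440*r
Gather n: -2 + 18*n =18*n - 2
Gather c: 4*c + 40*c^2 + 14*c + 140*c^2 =180*c^2 + 18*c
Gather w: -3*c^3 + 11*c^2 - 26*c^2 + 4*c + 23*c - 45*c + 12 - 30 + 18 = -3*c^3 - 15*c^2 - 18*c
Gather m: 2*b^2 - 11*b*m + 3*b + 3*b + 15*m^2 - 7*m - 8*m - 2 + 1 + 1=2*b^2 + 6*b + 15*m^2 + m*(-11*b - 15)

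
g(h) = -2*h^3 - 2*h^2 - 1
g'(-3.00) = -42.00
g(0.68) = -2.55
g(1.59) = -14.10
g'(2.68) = -53.81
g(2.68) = -53.86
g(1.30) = -8.77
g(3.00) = -73.00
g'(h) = -6*h^2 - 4*h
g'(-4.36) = -96.62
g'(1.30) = -15.34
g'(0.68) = -5.49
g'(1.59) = -21.53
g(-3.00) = 35.00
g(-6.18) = 394.67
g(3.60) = -120.23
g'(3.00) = -66.00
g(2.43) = -41.51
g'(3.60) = -92.16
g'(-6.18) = -204.43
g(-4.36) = 126.74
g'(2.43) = -45.15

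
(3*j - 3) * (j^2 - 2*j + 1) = 3*j^3 - 9*j^2 + 9*j - 3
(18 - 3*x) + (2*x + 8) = 26 - x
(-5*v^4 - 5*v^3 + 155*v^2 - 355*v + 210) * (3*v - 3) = -15*v^5 + 480*v^3 - 1530*v^2 + 1695*v - 630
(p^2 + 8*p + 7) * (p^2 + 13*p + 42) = p^4 + 21*p^3 + 153*p^2 + 427*p + 294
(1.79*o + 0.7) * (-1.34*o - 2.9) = -2.3986*o^2 - 6.129*o - 2.03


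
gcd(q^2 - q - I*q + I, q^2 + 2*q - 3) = q - 1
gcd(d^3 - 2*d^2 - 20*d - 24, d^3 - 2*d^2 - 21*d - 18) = d - 6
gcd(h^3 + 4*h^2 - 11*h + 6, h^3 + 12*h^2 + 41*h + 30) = h + 6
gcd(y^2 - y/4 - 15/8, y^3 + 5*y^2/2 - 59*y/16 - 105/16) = y + 5/4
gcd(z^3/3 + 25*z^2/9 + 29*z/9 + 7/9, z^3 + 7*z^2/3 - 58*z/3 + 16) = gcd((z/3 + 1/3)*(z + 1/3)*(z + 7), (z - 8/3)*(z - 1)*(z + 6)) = 1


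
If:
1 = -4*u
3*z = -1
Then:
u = -1/4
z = -1/3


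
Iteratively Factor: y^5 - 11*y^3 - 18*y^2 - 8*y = (y)*(y^4 - 11*y^2 - 18*y - 8) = y*(y + 1)*(y^3 - y^2 - 10*y - 8) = y*(y - 4)*(y + 1)*(y^2 + 3*y + 2) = y*(y - 4)*(y + 1)*(y + 2)*(y + 1)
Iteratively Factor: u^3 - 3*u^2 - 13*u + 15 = (u + 3)*(u^2 - 6*u + 5) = (u - 1)*(u + 3)*(u - 5)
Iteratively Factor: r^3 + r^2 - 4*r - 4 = (r + 1)*(r^2 - 4) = (r - 2)*(r + 1)*(r + 2)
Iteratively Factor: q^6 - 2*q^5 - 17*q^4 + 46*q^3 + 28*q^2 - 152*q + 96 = (q - 3)*(q^5 + q^4 - 14*q^3 + 4*q^2 + 40*q - 32) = (q - 3)*(q + 4)*(q^4 - 3*q^3 - 2*q^2 + 12*q - 8) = (q - 3)*(q - 2)*(q + 4)*(q^3 - q^2 - 4*q + 4) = (q - 3)*(q - 2)^2*(q + 4)*(q^2 + q - 2) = (q - 3)*(q - 2)^2*(q - 1)*(q + 4)*(q + 2)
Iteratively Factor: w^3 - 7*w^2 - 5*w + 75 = (w - 5)*(w^2 - 2*w - 15) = (w - 5)*(w + 3)*(w - 5)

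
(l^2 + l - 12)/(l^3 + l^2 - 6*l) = (l^2 + l - 12)/(l*(l^2 + l - 6))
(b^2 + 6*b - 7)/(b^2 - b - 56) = (b - 1)/(b - 8)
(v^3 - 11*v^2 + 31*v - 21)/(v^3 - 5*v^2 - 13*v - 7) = (v^2 - 4*v + 3)/(v^2 + 2*v + 1)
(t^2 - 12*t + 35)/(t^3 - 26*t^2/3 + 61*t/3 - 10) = 3*(t - 7)/(3*t^2 - 11*t + 6)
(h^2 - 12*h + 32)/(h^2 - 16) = (h - 8)/(h + 4)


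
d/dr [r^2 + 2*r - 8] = 2*r + 2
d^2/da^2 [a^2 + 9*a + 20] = 2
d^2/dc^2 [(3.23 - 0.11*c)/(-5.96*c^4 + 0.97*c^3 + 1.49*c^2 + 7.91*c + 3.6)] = (46.888512*c^7 - 2304.870272*c^6 + 554.95821*c^5 + 511.905846*c^4 + 580.405836*c^3 - 1027.966464*c^2 - 164.276022*c - 375.803206)/(211.708736*c^12 - 103.367856*c^11 - 141.95826*c^10 - 792.156313*c^9 - 73.7679630000001*c^8 + 517.549656*c^7 + 1228.470661*c^6 + 752.327136*c^5 - 237.662007*c^4 - 787.202711*c^3 - 733.66668*c^2 - 307.5408*c - 46.656)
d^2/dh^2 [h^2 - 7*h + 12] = 2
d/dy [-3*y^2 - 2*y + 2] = -6*y - 2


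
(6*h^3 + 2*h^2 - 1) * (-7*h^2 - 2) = -42*h^5 - 14*h^4 - 12*h^3 + 3*h^2 + 2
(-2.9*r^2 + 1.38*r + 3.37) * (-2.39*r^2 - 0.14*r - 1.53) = 6.931*r^4 - 2.8922*r^3 - 3.8105*r^2 - 2.5832*r - 5.1561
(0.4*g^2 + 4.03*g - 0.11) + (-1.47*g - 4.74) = 0.4*g^2 + 2.56*g - 4.85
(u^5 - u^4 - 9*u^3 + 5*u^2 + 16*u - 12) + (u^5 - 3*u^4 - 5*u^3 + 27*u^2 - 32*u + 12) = 2*u^5 - 4*u^4 - 14*u^3 + 32*u^2 - 16*u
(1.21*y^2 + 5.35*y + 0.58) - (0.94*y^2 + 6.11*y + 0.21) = 0.27*y^2 - 0.760000000000001*y + 0.37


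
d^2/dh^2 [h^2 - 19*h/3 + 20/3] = 2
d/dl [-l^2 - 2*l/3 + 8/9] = -2*l - 2/3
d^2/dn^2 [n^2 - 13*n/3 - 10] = 2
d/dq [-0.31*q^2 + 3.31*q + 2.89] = 3.31 - 0.62*q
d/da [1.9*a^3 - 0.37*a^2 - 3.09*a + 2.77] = 5.7*a^2 - 0.74*a - 3.09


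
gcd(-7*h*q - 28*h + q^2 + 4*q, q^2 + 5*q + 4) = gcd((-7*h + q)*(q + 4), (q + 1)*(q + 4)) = q + 4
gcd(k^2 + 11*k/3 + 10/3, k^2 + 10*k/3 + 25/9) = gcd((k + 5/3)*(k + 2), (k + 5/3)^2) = k + 5/3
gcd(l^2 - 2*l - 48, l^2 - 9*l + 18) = 1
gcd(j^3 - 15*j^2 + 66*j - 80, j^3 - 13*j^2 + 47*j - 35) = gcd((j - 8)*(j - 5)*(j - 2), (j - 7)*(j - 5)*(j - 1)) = j - 5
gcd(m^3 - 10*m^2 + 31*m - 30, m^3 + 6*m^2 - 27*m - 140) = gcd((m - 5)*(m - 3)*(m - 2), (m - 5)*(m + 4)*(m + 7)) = m - 5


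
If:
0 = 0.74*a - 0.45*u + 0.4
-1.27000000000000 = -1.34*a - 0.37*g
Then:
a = 0.608108108108108*u - 0.540540540540541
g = 5.39006574141709 - 2.20233747260774*u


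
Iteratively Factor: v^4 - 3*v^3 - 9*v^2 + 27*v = (v)*(v^3 - 3*v^2 - 9*v + 27) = v*(v - 3)*(v^2 - 9) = v*(v - 3)^2*(v + 3)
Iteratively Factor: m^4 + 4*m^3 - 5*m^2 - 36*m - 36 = (m - 3)*(m^3 + 7*m^2 + 16*m + 12) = (m - 3)*(m + 2)*(m^2 + 5*m + 6) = (m - 3)*(m + 2)*(m + 3)*(m + 2)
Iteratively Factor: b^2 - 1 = (b - 1)*(b + 1)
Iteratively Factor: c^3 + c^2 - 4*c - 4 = (c + 2)*(c^2 - c - 2) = (c + 1)*(c + 2)*(c - 2)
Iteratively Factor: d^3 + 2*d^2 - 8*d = (d)*(d^2 + 2*d - 8) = d*(d - 2)*(d + 4)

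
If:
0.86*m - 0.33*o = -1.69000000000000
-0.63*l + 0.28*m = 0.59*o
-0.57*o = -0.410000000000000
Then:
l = -1.42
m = -1.69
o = 0.72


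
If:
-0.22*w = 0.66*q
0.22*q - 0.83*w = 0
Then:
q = 0.00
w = 0.00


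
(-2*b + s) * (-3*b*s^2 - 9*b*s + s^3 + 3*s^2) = 6*b^2*s^2 + 18*b^2*s - 5*b*s^3 - 15*b*s^2 + s^4 + 3*s^3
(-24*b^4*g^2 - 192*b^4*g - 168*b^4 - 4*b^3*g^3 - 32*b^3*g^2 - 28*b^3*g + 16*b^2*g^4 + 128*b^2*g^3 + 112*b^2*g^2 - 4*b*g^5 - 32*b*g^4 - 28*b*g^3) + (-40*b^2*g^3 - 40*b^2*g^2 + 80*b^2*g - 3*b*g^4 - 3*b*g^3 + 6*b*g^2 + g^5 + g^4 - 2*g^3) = -24*b^4*g^2 - 192*b^4*g - 168*b^4 - 4*b^3*g^3 - 32*b^3*g^2 - 28*b^3*g + 16*b^2*g^4 + 88*b^2*g^3 + 72*b^2*g^2 + 80*b^2*g - 4*b*g^5 - 35*b*g^4 - 31*b*g^3 + 6*b*g^2 + g^5 + g^4 - 2*g^3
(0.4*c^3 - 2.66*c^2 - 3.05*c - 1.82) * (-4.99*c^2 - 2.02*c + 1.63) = -1.996*c^5 + 12.4654*c^4 + 21.2447*c^3 + 10.907*c^2 - 1.2951*c - 2.9666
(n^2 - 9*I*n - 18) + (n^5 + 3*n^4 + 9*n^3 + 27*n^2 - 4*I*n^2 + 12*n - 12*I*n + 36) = n^5 + 3*n^4 + 9*n^3 + 28*n^2 - 4*I*n^2 + 12*n - 21*I*n + 18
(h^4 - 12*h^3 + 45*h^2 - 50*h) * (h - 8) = h^5 - 20*h^4 + 141*h^3 - 410*h^2 + 400*h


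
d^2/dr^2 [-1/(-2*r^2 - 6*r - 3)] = 4*(-2*r^2 - 6*r + 2*(2*r + 3)^2 - 3)/(2*r^2 + 6*r + 3)^3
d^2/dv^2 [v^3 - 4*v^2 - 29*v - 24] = 6*v - 8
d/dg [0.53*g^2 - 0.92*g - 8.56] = 1.06*g - 0.92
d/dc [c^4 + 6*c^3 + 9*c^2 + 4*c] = 4*c^3 + 18*c^2 + 18*c + 4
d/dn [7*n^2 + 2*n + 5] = 14*n + 2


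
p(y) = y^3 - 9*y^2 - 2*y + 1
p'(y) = 3*y^2 - 18*y - 2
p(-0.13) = 1.11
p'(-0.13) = 0.39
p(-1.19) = -11.05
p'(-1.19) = 23.67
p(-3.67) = -162.31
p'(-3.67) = 104.47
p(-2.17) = -47.26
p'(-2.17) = 51.19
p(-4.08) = -208.57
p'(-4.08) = 121.38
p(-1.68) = -25.78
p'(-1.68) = 36.71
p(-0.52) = -0.53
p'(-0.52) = 8.17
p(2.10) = -33.63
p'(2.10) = -26.57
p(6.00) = -119.00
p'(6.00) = -2.00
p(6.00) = -119.00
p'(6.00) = -2.00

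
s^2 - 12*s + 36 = (s - 6)^2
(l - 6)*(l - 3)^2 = l^3 - 12*l^2 + 45*l - 54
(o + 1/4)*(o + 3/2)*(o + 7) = o^3 + 35*o^2/4 + 101*o/8 + 21/8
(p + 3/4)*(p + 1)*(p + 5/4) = p^3 + 3*p^2 + 47*p/16 + 15/16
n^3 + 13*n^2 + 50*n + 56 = (n + 2)*(n + 4)*(n + 7)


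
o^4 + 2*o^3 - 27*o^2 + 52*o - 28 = (o - 2)^2*(o - 1)*(o + 7)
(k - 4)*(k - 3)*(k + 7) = k^3 - 37*k + 84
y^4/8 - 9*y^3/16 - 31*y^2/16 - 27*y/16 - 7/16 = (y/4 + 1/4)*(y/2 + 1/4)*(y - 7)*(y + 1)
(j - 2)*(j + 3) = j^2 + j - 6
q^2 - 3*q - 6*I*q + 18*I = (q - 3)*(q - 6*I)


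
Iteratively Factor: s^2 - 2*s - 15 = (s - 5)*(s + 3)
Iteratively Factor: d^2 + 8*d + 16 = (d + 4)*(d + 4)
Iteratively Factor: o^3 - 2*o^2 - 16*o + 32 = (o + 4)*(o^2 - 6*o + 8) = (o - 2)*(o + 4)*(o - 4)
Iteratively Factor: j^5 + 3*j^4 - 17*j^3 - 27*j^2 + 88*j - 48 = (j - 1)*(j^4 + 4*j^3 - 13*j^2 - 40*j + 48) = (j - 3)*(j - 1)*(j^3 + 7*j^2 + 8*j - 16) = (j - 3)*(j - 1)*(j + 4)*(j^2 + 3*j - 4) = (j - 3)*(j - 1)*(j + 4)^2*(j - 1)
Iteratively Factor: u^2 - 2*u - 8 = (u - 4)*(u + 2)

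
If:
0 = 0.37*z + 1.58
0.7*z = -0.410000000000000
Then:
No Solution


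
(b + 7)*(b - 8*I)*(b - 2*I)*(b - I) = b^4 + 7*b^3 - 11*I*b^3 - 26*b^2 - 77*I*b^2 - 182*b + 16*I*b + 112*I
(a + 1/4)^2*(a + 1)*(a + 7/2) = a^4 + 5*a^3 + 93*a^2/16 + 65*a/32 + 7/32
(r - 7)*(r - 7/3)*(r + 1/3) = r^3 - 9*r^2 + 119*r/9 + 49/9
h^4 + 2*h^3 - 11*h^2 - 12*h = h*(h - 3)*(h + 1)*(h + 4)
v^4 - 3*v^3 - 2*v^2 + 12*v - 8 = (v - 2)^2*(v - 1)*(v + 2)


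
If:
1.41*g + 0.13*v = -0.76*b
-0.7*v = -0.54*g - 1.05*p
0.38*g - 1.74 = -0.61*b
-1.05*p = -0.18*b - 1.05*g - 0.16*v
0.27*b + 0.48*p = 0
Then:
No Solution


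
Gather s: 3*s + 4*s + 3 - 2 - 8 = 7*s - 7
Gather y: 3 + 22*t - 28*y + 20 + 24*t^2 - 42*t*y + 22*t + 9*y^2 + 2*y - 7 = 24*t^2 + 44*t + 9*y^2 + y*(-42*t - 26) + 16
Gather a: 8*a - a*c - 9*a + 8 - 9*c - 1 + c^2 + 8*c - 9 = a*(-c - 1) + c^2 - c - 2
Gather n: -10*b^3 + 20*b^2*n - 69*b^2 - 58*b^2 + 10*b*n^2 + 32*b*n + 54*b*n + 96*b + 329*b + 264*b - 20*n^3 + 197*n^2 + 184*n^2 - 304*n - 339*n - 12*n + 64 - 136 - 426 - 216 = -10*b^3 - 127*b^2 + 689*b - 20*n^3 + n^2*(10*b + 381) + n*(20*b^2 + 86*b - 655) - 714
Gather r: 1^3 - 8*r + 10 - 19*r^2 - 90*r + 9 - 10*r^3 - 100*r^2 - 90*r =-10*r^3 - 119*r^2 - 188*r + 20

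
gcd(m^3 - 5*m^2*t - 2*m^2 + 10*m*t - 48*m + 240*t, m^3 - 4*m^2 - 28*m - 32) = m - 8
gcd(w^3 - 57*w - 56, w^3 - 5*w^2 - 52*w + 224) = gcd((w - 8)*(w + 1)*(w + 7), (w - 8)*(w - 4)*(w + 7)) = w^2 - w - 56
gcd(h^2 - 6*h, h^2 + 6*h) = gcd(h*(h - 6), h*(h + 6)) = h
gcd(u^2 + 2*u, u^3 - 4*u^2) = u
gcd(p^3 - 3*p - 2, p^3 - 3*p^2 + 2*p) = p - 2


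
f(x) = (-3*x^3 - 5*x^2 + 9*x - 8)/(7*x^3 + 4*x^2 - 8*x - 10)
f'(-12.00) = 0.00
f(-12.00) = -0.38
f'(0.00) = -1.54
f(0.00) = 0.80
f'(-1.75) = 2.20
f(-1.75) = 1.08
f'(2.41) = 0.17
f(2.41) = -0.62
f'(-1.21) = 4.64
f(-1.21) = 3.04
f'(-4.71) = 0.06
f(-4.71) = -0.25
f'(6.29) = 0.01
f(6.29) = -0.49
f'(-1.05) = 2.89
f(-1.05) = 3.68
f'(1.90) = 0.63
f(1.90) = -0.79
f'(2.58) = 0.13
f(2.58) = -0.60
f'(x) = (-21*x^2 - 8*x + 8)*(-3*x^3 - 5*x^2 + 9*x - 8)/(7*x^3 + 4*x^2 - 8*x - 10)^2 + (-9*x^2 - 10*x + 9)/(7*x^3 + 4*x^2 - 8*x - 10) = (23*x^4 - 78*x^3 + 262*x^2 + 164*x - 154)/(49*x^6 + 56*x^5 - 96*x^4 - 204*x^3 - 16*x^2 + 160*x + 100)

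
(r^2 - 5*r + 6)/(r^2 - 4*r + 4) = (r - 3)/(r - 2)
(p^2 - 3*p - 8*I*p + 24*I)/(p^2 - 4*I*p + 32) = (p - 3)/(p + 4*I)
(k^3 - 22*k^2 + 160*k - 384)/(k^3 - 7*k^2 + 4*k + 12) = (k^2 - 16*k + 64)/(k^2 - k - 2)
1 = 1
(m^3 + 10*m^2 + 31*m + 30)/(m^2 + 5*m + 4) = (m^3 + 10*m^2 + 31*m + 30)/(m^2 + 5*m + 4)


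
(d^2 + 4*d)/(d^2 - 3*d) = (d + 4)/(d - 3)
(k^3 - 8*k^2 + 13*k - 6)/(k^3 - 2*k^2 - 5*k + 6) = (k^2 - 7*k + 6)/(k^2 - k - 6)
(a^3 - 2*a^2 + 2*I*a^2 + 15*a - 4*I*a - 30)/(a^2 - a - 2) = (a^2 + 2*I*a + 15)/(a + 1)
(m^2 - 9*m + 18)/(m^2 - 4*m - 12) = (m - 3)/(m + 2)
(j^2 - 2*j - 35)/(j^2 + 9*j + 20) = (j - 7)/(j + 4)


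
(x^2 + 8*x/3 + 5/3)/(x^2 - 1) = (x + 5/3)/(x - 1)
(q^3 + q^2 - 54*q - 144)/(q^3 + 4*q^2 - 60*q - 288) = (q + 3)/(q + 6)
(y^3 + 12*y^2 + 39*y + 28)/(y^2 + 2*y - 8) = (y^2 + 8*y + 7)/(y - 2)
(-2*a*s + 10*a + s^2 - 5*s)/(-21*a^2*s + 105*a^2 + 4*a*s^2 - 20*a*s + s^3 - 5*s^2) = (-2*a + s)/(-21*a^2 + 4*a*s + s^2)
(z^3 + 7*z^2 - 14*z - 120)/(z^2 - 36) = (z^2 + z - 20)/(z - 6)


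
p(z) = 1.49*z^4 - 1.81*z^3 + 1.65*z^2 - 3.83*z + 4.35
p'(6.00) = 1107.85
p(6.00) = 1580.85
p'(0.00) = -3.83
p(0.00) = 4.35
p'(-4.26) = -577.19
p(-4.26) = 681.25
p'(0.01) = -3.80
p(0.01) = 4.31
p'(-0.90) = -15.54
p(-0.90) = 11.43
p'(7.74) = 2459.98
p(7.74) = 4581.78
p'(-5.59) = -1233.03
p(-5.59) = 1848.39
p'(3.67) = 229.75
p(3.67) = 193.35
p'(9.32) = 4380.23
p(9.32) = 9888.84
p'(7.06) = 1846.12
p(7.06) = 3124.35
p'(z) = 5.96*z^3 - 5.43*z^2 + 3.3*z - 3.83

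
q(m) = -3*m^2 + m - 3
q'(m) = 1 - 6*m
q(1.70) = -9.97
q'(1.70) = -9.20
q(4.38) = -56.17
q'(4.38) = -25.28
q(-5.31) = -92.90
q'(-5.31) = 32.86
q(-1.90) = -15.73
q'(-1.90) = 12.40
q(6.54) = -124.77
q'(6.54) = -38.24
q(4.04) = -47.92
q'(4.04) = -23.24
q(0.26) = -2.94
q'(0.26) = -0.56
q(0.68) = -3.71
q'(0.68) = -3.08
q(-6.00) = -117.00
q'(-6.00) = 37.00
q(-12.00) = -447.00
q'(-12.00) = 73.00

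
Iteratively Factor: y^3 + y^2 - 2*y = (y)*(y^2 + y - 2) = y*(y - 1)*(y + 2)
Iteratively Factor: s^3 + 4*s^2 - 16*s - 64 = (s + 4)*(s^2 - 16) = (s - 4)*(s + 4)*(s + 4)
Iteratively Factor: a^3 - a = (a)*(a^2 - 1) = a*(a + 1)*(a - 1)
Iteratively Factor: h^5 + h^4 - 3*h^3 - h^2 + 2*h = (h - 1)*(h^4 + 2*h^3 - h^2 - 2*h) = (h - 1)*(h + 1)*(h^3 + h^2 - 2*h) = (h - 1)*(h + 1)*(h + 2)*(h^2 - h) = (h - 1)^2*(h + 1)*(h + 2)*(h)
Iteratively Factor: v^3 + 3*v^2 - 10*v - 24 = (v + 2)*(v^2 + v - 12) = (v - 3)*(v + 2)*(v + 4)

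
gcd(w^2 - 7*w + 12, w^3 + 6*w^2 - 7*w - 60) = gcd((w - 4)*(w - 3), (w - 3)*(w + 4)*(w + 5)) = w - 3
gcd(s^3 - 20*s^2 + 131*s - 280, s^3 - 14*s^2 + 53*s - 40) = s^2 - 13*s + 40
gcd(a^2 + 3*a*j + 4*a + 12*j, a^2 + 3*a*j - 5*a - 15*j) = a + 3*j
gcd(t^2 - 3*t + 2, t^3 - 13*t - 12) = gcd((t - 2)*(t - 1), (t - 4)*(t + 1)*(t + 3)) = 1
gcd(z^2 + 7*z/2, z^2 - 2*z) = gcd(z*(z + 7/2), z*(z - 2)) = z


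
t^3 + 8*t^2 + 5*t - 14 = (t - 1)*(t + 2)*(t + 7)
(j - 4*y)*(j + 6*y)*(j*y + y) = j^3*y + 2*j^2*y^2 + j^2*y - 24*j*y^3 + 2*j*y^2 - 24*y^3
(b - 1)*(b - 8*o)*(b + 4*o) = b^3 - 4*b^2*o - b^2 - 32*b*o^2 + 4*b*o + 32*o^2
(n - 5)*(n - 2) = n^2 - 7*n + 10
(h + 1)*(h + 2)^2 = h^3 + 5*h^2 + 8*h + 4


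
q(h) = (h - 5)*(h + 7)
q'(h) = 2*h + 2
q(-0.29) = -35.50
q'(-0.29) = 1.42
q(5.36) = 4.45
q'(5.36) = 12.72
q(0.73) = -33.01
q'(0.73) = 3.46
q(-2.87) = -32.50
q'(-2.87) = -3.74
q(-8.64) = 22.37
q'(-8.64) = -15.28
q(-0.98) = -36.00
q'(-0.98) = 0.04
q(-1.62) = -35.62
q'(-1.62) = -1.24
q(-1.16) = -35.97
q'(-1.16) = -0.32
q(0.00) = -35.00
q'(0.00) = 2.00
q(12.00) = 133.00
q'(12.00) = 26.00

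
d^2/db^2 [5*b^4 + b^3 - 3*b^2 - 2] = 60*b^2 + 6*b - 6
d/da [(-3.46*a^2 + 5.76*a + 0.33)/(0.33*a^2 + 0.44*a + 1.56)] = (-3.4232*a^2 - 11.013*a + 8.8404)/(0.1089*a^4 + 0.2904*a^3 + 1.2232*a^2 + 1.3728*a + 2.4336)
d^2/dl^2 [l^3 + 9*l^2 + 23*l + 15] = 6*l + 18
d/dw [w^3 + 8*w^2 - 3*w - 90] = 3*w^2 + 16*w - 3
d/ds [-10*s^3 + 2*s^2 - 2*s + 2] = -30*s^2 + 4*s - 2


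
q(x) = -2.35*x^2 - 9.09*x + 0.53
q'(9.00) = -51.39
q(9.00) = -271.63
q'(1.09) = -14.21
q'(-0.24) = -7.96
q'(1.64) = -16.80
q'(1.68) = -16.99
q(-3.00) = 6.65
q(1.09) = -12.17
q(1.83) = -23.97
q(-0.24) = 2.58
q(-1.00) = 7.27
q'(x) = -4.7*x - 9.09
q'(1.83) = -17.69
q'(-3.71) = 8.35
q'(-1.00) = -4.39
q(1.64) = -20.70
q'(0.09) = -9.51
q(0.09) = -0.31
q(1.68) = -21.37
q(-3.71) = 1.91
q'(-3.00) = 5.01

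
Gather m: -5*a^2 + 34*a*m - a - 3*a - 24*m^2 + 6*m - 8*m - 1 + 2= -5*a^2 - 4*a - 24*m^2 + m*(34*a - 2) + 1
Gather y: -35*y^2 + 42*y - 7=-35*y^2 + 42*y - 7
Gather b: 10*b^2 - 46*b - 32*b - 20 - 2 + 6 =10*b^2 - 78*b - 16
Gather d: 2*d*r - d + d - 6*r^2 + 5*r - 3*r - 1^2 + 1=2*d*r - 6*r^2 + 2*r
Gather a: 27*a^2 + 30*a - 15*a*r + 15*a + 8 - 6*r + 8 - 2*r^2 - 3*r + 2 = 27*a^2 + a*(45 - 15*r) - 2*r^2 - 9*r + 18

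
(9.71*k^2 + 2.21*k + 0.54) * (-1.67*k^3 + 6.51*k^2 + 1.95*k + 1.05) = -16.2157*k^5 + 59.5214*k^4 + 32.4198*k^3 + 18.0204*k^2 + 3.3735*k + 0.567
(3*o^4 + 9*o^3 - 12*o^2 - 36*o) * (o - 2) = 3*o^5 + 3*o^4 - 30*o^3 - 12*o^2 + 72*o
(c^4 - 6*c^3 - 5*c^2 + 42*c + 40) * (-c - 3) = -c^5 + 3*c^4 + 23*c^3 - 27*c^2 - 166*c - 120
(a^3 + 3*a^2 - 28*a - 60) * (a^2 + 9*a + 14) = a^5 + 12*a^4 + 13*a^3 - 270*a^2 - 932*a - 840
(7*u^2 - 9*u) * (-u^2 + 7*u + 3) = -7*u^4 + 58*u^3 - 42*u^2 - 27*u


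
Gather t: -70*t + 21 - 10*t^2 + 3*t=-10*t^2 - 67*t + 21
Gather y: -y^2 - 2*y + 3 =-y^2 - 2*y + 3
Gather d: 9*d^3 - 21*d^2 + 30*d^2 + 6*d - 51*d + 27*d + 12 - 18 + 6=9*d^3 + 9*d^2 - 18*d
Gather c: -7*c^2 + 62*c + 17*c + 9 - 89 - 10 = -7*c^2 + 79*c - 90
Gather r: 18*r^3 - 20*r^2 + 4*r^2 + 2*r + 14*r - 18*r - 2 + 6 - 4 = 18*r^3 - 16*r^2 - 2*r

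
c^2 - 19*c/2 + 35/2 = (c - 7)*(c - 5/2)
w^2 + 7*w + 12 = (w + 3)*(w + 4)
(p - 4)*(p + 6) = p^2 + 2*p - 24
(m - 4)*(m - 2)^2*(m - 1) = m^4 - 9*m^3 + 28*m^2 - 36*m + 16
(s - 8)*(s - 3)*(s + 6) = s^3 - 5*s^2 - 42*s + 144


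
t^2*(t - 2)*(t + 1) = t^4 - t^3 - 2*t^2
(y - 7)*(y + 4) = y^2 - 3*y - 28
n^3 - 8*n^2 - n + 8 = (n - 8)*(n - 1)*(n + 1)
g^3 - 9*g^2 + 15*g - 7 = (g - 7)*(g - 1)^2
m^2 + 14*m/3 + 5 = (m + 5/3)*(m + 3)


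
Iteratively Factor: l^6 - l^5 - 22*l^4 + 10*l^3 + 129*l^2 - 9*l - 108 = (l - 1)*(l^5 - 22*l^3 - 12*l^2 + 117*l + 108) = (l - 4)*(l - 1)*(l^4 + 4*l^3 - 6*l^2 - 36*l - 27) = (l - 4)*(l - 1)*(l + 3)*(l^3 + l^2 - 9*l - 9) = (l - 4)*(l - 3)*(l - 1)*(l + 3)*(l^2 + 4*l + 3) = (l - 4)*(l - 3)*(l - 1)*(l + 3)^2*(l + 1)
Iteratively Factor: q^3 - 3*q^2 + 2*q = (q - 1)*(q^2 - 2*q) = q*(q - 1)*(q - 2)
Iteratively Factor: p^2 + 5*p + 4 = (p + 4)*(p + 1)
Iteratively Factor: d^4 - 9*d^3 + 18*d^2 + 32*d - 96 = (d - 4)*(d^3 - 5*d^2 - 2*d + 24) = (d - 4)^2*(d^2 - d - 6) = (d - 4)^2*(d + 2)*(d - 3)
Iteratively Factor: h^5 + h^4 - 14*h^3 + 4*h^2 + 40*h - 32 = (h + 2)*(h^4 - h^3 - 12*h^2 + 28*h - 16) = (h - 2)*(h + 2)*(h^3 + h^2 - 10*h + 8) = (h - 2)*(h + 2)*(h + 4)*(h^2 - 3*h + 2) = (h - 2)^2*(h + 2)*(h + 4)*(h - 1)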